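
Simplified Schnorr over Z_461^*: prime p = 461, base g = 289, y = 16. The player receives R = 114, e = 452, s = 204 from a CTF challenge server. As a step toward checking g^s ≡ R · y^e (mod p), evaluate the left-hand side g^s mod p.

212

289^2 = 83521 ≡ 80
289^4 ≡ 80^2 = 6400 ≡ 407
289^8 ≡ 407^2 = 165649 ≡ 150
289^16 ≡ 150^2 = 22500 ≡ 372
289^32 ≡ 372^2 = 138384 ≡ 84
289^64 ≡ 84^2 = 7056 ≡ 141
289^128 ≡ 141^2 = 19881 ≡ 58
204 = 128 + 64 + 8 + 4, so 289^204 ≡ 58·141·150·407 ≡ 212 (mod 461)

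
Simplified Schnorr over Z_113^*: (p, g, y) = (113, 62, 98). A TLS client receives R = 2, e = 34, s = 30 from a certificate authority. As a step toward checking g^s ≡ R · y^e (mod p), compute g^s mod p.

62^30 mod 113 = 111

111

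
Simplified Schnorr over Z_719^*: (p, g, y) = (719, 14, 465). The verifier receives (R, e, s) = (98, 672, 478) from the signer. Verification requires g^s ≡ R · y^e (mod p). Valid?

yes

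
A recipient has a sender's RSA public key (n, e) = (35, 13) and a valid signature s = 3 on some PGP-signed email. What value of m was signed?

Squares mod 35: s^1≡3, s^2≡9, s^4≡11, s^8≡16
13 = 8 + 4 + 1, so s^13 ≡ 16·11·3 ≡ 3 (mod 35)

3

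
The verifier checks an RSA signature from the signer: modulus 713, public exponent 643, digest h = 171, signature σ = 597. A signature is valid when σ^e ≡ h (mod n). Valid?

σ^2 ≡ 597^2 = 356409 ≡ 622
σ^4 ≡ 622^2 = 386884 ≡ 438
σ^8 ≡ 438^2 = 191844 ≡ 47
σ^16 ≡ 47^2 = 2209 ≡ 70
σ^32 ≡ 70^2 = 4900 ≡ 622
σ^64 ≡ 622^2 = 386884 ≡ 438
σ^128 ≡ 438^2 = 191844 ≡ 47
σ^256 ≡ 47^2 = 2209 ≡ 70
σ^512 ≡ 70^2 = 4900 ≡ 622
643 = 512 + 128 + 2 + 1, so σ^643 ≡ 622·47·622·597 ≡ 574 (mod 713)
σ^643 mod 713 = 574, but h = 171.

no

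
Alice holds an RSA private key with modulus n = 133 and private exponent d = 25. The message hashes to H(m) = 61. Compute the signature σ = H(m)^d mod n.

(H(m))^25 mod 133 = 82

82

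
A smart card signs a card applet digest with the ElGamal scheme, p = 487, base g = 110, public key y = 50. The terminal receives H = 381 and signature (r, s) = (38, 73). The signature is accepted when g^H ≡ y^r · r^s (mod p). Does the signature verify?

Left side g^H mod p:
Squares mod 487: 110^1≡110, 110^2≡412, 110^4≡268, 110^8≡235, 110^16≡194, 110^32≡137, 110^64≡263, 110^128≡15, 110^256≡225
381 = 256 + 64 + 32 + 16 + 8 + 4 + 1, so 110^381 ≡ 225·263·137·194·235·268·110 ≡ 66 (mod 487)
Right side y^r · r^s mod p:
Squares mod 487: 50^1≡50, 50^2≡65, 50^4≡329, 50^8≡127, 50^16≡58, 50^32≡442
38 = 32 + 4 + 2, so 50^38 ≡ 442·329·65 ≡ 474 (mod 487)
Squares mod 487: 38^1≡38, 38^2≡470, 38^4≡289, 38^8≡244, 38^16≡122, 38^32≡274, 38^64≡78
73 = 64 + 8 + 1, so 38^73 ≡ 78·244·38 ≡ 21 (mod 487)
474·21 = 9954 ≡ 214 (mod 487)
66 ≠ 214, so verification fails.

does not verify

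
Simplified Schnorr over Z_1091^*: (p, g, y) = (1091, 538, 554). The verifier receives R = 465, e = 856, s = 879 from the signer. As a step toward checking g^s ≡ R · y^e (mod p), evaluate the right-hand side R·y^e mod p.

929

554^2 = 306916 ≡ 345
554^4 ≡ 345^2 = 119025 ≡ 106
554^8 ≡ 106^2 = 11236 ≡ 326
554^16 ≡ 326^2 = 106276 ≡ 449
554^32 ≡ 449^2 = 201601 ≡ 857
554^64 ≡ 857^2 = 734449 ≡ 206
554^128 ≡ 206^2 = 42436 ≡ 978
554^256 ≡ 978^2 = 956484 ≡ 768
554^512 ≡ 768^2 = 589824 ≡ 684
856 = 512 + 256 + 64 + 16 + 8, so 554^856 ≡ 684·768·206·449·326 ≡ 63 (mod 1091)
R · y^e ≡ 465·63 = 29295 ≡ 929 (mod 1091)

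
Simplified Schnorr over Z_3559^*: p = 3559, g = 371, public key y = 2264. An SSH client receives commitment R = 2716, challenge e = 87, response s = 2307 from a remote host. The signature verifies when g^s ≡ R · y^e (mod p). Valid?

no

g^s mod p:
371^2 = 137641 ≡ 2399
371^4 ≡ 2399^2 = 5755201 ≡ 298
371^8 ≡ 298^2 = 88804 ≡ 3388
371^16 ≡ 3388^2 = 11478544 ≡ 769
371^32 ≡ 769^2 = 591361 ≡ 567
371^64 ≡ 567^2 = 321489 ≡ 1179
371^128 ≡ 1179^2 = 1390041 ≡ 2031
371^256 ≡ 2031^2 = 4124961 ≡ 80
371^512 ≡ 80^2 = 6400 ≡ 2841
371^1024 ≡ 2841^2 = 8071281 ≡ 3028
371^2048 ≡ 3028^2 = 9168784 ≡ 800
2307 = 2048 + 256 + 2 + 1, so 371^2307 ≡ 800·80·2399·371 ≡ 497 (mod 3559)
R · y^e mod p:
2264^2 = 5125696 ≡ 736
2264^4 ≡ 736^2 = 541696 ≡ 728
2264^8 ≡ 728^2 = 529984 ≡ 3252
2264^16 ≡ 3252^2 = 10575504 ≡ 1715
2264^32 ≡ 1715^2 = 2941225 ≡ 1491
2264^64 ≡ 1491^2 = 2223081 ≡ 2265
87 = 64 + 16 + 4 + 2 + 1, so 2264^87 ≡ 2265·1715·728·736·2264 ≡ 345 (mod 3559)
2716·345 = 937020 ≡ 1003 (mod 3559)
497 ≠ 1003; the check fails.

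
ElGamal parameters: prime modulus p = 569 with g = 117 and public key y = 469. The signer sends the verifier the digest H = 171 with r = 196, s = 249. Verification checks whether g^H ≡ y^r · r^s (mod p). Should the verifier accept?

Left side g^H mod p:
Squares mod 569: 117^1≡117, 117^2≡33, 117^4≡520, 117^8≡125, 117^16≡262, 117^32≡364, 117^64≡488, 117^128≡302
171 = 128 + 32 + 8 + 2 + 1, so 117^171 ≡ 302·364·125·33·117 ≡ 25 (mod 569)
Right side y^r · r^s mod p:
Squares mod 569: 469^1≡469, 469^2≡327, 469^4≡526, 469^8≡142, 469^16≡249, 469^32≡549, 469^64≡400, 469^128≡111
196 = 128 + 64 + 4, so 469^196 ≡ 111·400·526 ≡ 364 (mod 569)
Squares mod 569: 196^1≡196, 196^2≡293, 196^4≡499, 196^8≡348, 196^16≡476, 196^32≡114, 196^64≡478, 196^128≡315
249 = 128 + 64 + 32 + 16 + 8 + 1, so 196^249 ≡ 315·478·114·476·348·196 ≡ 555 (mod 569)
364·555 = 202020 ≡ 25 (mod 569)
25 ≡ 25 (mod 569), so the signature is genuine.

accept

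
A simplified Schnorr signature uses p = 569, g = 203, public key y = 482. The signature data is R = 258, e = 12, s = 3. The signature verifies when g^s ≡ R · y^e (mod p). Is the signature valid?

valid

g^s mod p:
Squares mod 569: 203^1≡203, 203^2≡241
3 = 2 + 1, so 203^3 ≡ 241·203 ≡ 558 (mod 569)
R · y^e mod p:
Squares mod 569: 482^1≡482, 482^2≡172, 482^4≡565, 482^8≡16
12 = 8 + 4, so 482^12 ≡ 16·565 ≡ 505 (mod 569)
258·505 = 130290 ≡ 558 (mod 569)
558 ≡ 558 (mod 569); signature holds.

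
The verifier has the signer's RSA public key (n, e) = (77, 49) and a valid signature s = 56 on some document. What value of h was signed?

56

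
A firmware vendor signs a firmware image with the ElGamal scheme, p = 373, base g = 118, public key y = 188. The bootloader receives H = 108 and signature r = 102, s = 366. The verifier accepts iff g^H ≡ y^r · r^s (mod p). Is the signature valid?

invalid

Left side g^H mod p:
118^2 = 13924 ≡ 123
118^4 ≡ 123^2 = 15129 ≡ 209
118^8 ≡ 209^2 = 43681 ≡ 40
118^16 ≡ 40^2 = 1600 ≡ 108
118^32 ≡ 108^2 = 11664 ≡ 101
118^64 ≡ 101^2 = 10201 ≡ 130
108 = 64 + 32 + 8 + 4, so 118^108 ≡ 130·101·40·209 ≡ 360 (mod 373)
Right side y^r · r^s mod p:
188^2 = 35344 ≡ 282
188^4 ≡ 282^2 = 79524 ≡ 75
188^8 ≡ 75^2 = 5625 ≡ 30
188^16 ≡ 30^2 = 900 ≡ 154
188^32 ≡ 154^2 = 23716 ≡ 217
188^64 ≡ 217^2 = 47089 ≡ 91
102 = 64 + 32 + 4 + 2, so 188^102 ≡ 91·217·75·282 ≡ 204 (mod 373)
102^2 = 10404 ≡ 333
102^4 ≡ 333^2 = 110889 ≡ 108
102^8 ≡ 108^2 = 11664 ≡ 101
102^16 ≡ 101^2 = 10201 ≡ 130
102^32 ≡ 130^2 = 16900 ≡ 115
102^64 ≡ 115^2 = 13225 ≡ 170
102^128 ≡ 170^2 = 28900 ≡ 179
102^256 ≡ 179^2 = 32041 ≡ 336
366 = 256 + 64 + 32 + 8 + 4 + 2, so 102^366 ≡ 336·170·115·101·108·333 ≡ 55 (mod 373)
204·55 = 11220 ≡ 30 (mod 373)
360 ≠ 30, so verification fails.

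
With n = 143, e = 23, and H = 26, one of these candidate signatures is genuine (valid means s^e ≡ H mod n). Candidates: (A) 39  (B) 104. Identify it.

B

Candidate A: 39^2 = 1521 ≡ 91; 39^4 ≡ 91^2 = 8281 ≡ 130; 39^8 ≡ 130^2 = 16900 ≡ 26; 39^16 ≡ 26^2 = 676 ≡ 104; 23 = 16 + 4 + 2 + 1, so 39^23 ≡ 104·130·91·39 ≡ 117 (mod 143)
Candidate B: 104^2 = 10816 ≡ 91; 104^4 ≡ 91^2 = 8281 ≡ 130; 104^8 ≡ 130^2 = 16900 ≡ 26; 104^16 ≡ 26^2 = 676 ≡ 104; 23 = 16 + 4 + 2 + 1, so 104^23 ≡ 104·130·91·104 ≡ 26 (mod 143)
  → matches H = 26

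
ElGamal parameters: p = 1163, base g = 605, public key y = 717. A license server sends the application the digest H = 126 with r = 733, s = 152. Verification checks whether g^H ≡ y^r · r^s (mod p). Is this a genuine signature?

Left side g^H mod p:
605^2 = 366025 ≡ 843
605^4 ≡ 843^2 = 710649 ≡ 56
605^8 ≡ 56^2 = 3136 ≡ 810
605^16 ≡ 810^2 = 656100 ≡ 168
605^32 ≡ 168^2 = 28224 ≡ 312
605^64 ≡ 312^2 = 97344 ≡ 815
126 = 64 + 32 + 16 + 8 + 4 + 2, so 605^126 ≡ 815·312·168·810·56·843 ≡ 959 (mod 1163)
Right side y^r · r^s mod p:
717^2 = 514089 ≡ 43
717^4 ≡ 43^2 = 1849 ≡ 686
717^8 ≡ 686^2 = 470596 ≡ 744
717^16 ≡ 744^2 = 553536 ≡ 1111
717^32 ≡ 1111^2 = 1234321 ≡ 378
717^64 ≡ 378^2 = 142884 ≡ 998
717^128 ≡ 998^2 = 996004 ≡ 476
717^256 ≡ 476^2 = 226576 ≡ 954
717^512 ≡ 954^2 = 910116 ≡ 650
733 = 512 + 128 + 64 + 16 + 8 + 4 + 1, so 717^733 ≡ 650·476·998·1111·744·686·717 ≡ 617 (mod 1163)
733^2 = 537289 ≡ 1146
733^4 ≡ 1146^2 = 1313316 ≡ 289
733^8 ≡ 289^2 = 83521 ≡ 948
733^16 ≡ 948^2 = 898704 ≡ 868
733^32 ≡ 868^2 = 753424 ≡ 963
733^64 ≡ 963^2 = 927369 ≡ 458
733^128 ≡ 458^2 = 209764 ≡ 424
152 = 128 + 16 + 8, so 733^152 ≡ 424·868·948 ≡ 151 (mod 1163)
617·151 = 93167 ≡ 127 (mod 1163)
959 ≠ 127, so verification fails.

forged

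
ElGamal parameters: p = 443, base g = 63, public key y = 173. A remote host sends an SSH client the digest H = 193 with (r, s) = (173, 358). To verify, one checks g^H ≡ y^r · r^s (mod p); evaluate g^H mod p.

73

63^2 = 3969 ≡ 425
63^4 ≡ 425^2 = 180625 ≡ 324
63^8 ≡ 324^2 = 104976 ≡ 428
63^16 ≡ 428^2 = 183184 ≡ 225
63^32 ≡ 225^2 = 50625 ≡ 123
63^64 ≡ 123^2 = 15129 ≡ 67
63^128 ≡ 67^2 = 4489 ≡ 59
193 = 128 + 64 + 1, so 63^193 ≡ 59·67·63 ≡ 73 (mod 443)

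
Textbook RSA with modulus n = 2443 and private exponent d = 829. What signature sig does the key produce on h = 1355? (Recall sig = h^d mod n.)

1831

h^829 mod 2443 = 1831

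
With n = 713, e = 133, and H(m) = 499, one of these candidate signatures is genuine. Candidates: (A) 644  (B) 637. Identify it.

Candidate A: Squares mod 713: 644^1≡644, 644^2≡483, 644^4≡138, 644^8≡506, 644^16≡69, 644^32≡483, 644^64≡138, 644^128≡506; 133 = 128 + 4 + 1, so 644^133 ≡ 506·138·644 ≡ 322 (mod 713)
Candidate B: Squares mod 713: 637^1≡637, 637^2≡72, 637^4≡193, 637^8≡173, 637^16≡696, 637^32≡289, 637^64≡100, 637^128≡18; 133 = 128 + 4 + 1, so 637^133 ≡ 18·193·637 ≡ 499 (mod 713)
  → matches H(m) = 499

B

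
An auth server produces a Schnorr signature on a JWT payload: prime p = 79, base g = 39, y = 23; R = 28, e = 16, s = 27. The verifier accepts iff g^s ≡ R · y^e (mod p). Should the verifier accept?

accept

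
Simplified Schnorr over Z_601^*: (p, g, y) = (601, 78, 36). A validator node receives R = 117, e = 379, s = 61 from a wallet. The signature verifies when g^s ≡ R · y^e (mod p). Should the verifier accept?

g^s mod p:
Squares mod 601: 78^1≡78, 78^2≡74, 78^4≡67, 78^8≡282, 78^16≡192, 78^32≡203
61 = 32 + 16 + 8 + 4 + 1, so 78^61 ≡ 203·192·282·67·78 ≡ 92 (mod 601)
R · y^e mod p:
Squares mod 601: 36^1≡36, 36^2≡94, 36^4≡422, 36^8≡188, 36^16≡486, 36^32≡3, 36^64≡9, 36^128≡81, 36^256≡551
379 = 256 + 64 + 32 + 16 + 8 + 2 + 1, so 36^379 ≡ 551·9·3·486·188·94·36 ≡ 422 (mod 601)
117·422 = 49374 ≡ 92 (mod 601)
92 ≡ 92 (mod 601); signature holds.

accept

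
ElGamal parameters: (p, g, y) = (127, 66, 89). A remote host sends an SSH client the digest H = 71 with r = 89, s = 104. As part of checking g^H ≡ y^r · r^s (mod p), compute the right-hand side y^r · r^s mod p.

89^2 = 7921 ≡ 47
89^4 ≡ 47^2 = 2209 ≡ 50
89^8 ≡ 50^2 = 2500 ≡ 87
89^16 ≡ 87^2 = 7569 ≡ 76
89^32 ≡ 76^2 = 5776 ≡ 61
89^64 ≡ 61^2 = 3721 ≡ 38
89 = 64 + 16 + 8 + 1, so 89^89 ≡ 38·76·87·89 ≡ 5 (mod 127)
89^2 = 7921 ≡ 47
89^4 ≡ 47^2 = 2209 ≡ 50
89^8 ≡ 50^2 = 2500 ≡ 87
89^16 ≡ 87^2 = 7569 ≡ 76
89^32 ≡ 76^2 = 5776 ≡ 61
89^64 ≡ 61^2 = 3721 ≡ 38
104 = 64 + 32 + 8, so 89^104 ≡ 38·61·87 ≡ 117 (mod 127)
y^r · r^s ≡ 5·117 = 585 ≡ 77 (mod 127)

77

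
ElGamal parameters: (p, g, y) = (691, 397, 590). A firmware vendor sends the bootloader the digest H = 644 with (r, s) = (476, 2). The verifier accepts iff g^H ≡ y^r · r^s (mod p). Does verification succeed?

passes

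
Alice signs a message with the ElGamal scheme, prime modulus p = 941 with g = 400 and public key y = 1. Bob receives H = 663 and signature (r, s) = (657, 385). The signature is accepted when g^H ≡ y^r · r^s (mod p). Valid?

Left side g^H mod p:
400^2 = 160000 ≡ 30
400^4 ≡ 30^2 = 900
400^8 ≡ 900^2 = 810000 ≡ 740
400^16 ≡ 740^2 = 547600 ≡ 879
400^32 ≡ 879^2 = 772641 ≡ 80
400^64 ≡ 80^2 = 6400 ≡ 754
400^128 ≡ 754^2 = 568516 ≡ 152
400^256 ≡ 152^2 = 23104 ≡ 520
400^512 ≡ 520^2 = 270400 ≡ 333
663 = 512 + 128 + 16 + 4 + 2 + 1, so 400^663 ≡ 333·152·879·900·30·400 ≡ 503 (mod 941)
Right side y^r · r^s mod p:
1^2 = 1
1^4 ≡ 1^2 = 1
1^8 ≡ 1^2 = 1
1^16 ≡ 1^2 = 1
1^32 ≡ 1^2 = 1
1^64 ≡ 1^2 = 1
1^128 ≡ 1^2 = 1
1^256 ≡ 1^2 = 1
1^512 ≡ 1^2 = 1
657 = 512 + 128 + 16 + 1, so 1^657 ≡ 1·1·1·1 ≡ 1 (mod 941)
657^2 = 431649 ≡ 671
657^4 ≡ 671^2 = 450241 ≡ 443
657^8 ≡ 443^2 = 196249 ≡ 521
657^16 ≡ 521^2 = 271441 ≡ 433
657^32 ≡ 433^2 = 187489 ≡ 230
657^64 ≡ 230^2 = 52900 ≡ 204
657^128 ≡ 204^2 = 41616 ≡ 212
657^256 ≡ 212^2 = 44944 ≡ 717
385 = 256 + 128 + 1, so 657^385 ≡ 717·212·657 ≡ 180 (mod 941)
1·180 = 180 ≡ 180 (mod 941)
503 ≠ 180, so verification fails.

no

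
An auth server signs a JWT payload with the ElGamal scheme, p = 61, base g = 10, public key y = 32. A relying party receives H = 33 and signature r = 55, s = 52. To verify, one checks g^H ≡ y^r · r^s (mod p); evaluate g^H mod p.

37

10^2 = 100 ≡ 39
10^4 ≡ 39^2 = 1521 ≡ 57
10^8 ≡ 57^2 = 3249 ≡ 16
10^16 ≡ 16^2 = 256 ≡ 12
10^32 ≡ 12^2 = 144 ≡ 22
33 = 32 + 1, so 10^33 ≡ 22·10 ≡ 37 (mod 61)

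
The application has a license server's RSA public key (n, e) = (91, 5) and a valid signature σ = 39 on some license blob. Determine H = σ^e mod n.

Squares mod 91: σ^1≡39, σ^2≡65, σ^4≡39
5 = 4 + 1, so σ^5 ≡ 39·39 ≡ 65 (mod 91)

65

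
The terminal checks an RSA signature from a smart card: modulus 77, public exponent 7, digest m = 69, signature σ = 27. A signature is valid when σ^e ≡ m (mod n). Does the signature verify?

verifies

σ^7 mod 77 = 69
σ^7 mod 77 = 69 matches m.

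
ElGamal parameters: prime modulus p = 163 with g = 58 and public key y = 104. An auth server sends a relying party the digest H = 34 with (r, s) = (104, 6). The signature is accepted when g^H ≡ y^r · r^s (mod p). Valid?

yes

Left side g^H mod p:
58^2 = 3364 ≡ 104
58^4 ≡ 104^2 = 10816 ≡ 58
58^8 ≡ 58^2 = 3364 ≡ 104
58^16 ≡ 104^2 = 10816 ≡ 58
58^32 ≡ 58^2 = 3364 ≡ 104
34 = 32 + 2, so 58^34 ≡ 104·104 ≡ 58 (mod 163)
Right side y^r · r^s mod p:
104^2 = 10816 ≡ 58
104^4 ≡ 58^2 = 3364 ≡ 104
104^8 ≡ 104^2 = 10816 ≡ 58
104^16 ≡ 58^2 = 3364 ≡ 104
104^32 ≡ 104^2 = 10816 ≡ 58
104^64 ≡ 58^2 = 3364 ≡ 104
104 = 64 + 32 + 8, so 104^104 ≡ 104·58·58 ≡ 58 (mod 163)
104^2 = 10816 ≡ 58
104^4 ≡ 58^2 = 3364 ≡ 104
6 = 4 + 2, so 104^6 ≡ 104·58 ≡ 1 (mod 163)
58·1 = 58 ≡ 58 (mod 163)
58 ≡ 58 (mod 163), so the signature is genuine.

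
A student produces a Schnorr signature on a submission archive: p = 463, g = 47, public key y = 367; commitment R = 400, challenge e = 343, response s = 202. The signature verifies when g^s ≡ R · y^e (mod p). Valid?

no

g^s mod p:
47^2 = 2209 ≡ 357
47^4 ≡ 357^2 = 127449 ≡ 124
47^8 ≡ 124^2 = 15376 ≡ 97
47^16 ≡ 97^2 = 9409 ≡ 149
47^32 ≡ 149^2 = 22201 ≡ 440
47^64 ≡ 440^2 = 193600 ≡ 66
47^128 ≡ 66^2 = 4356 ≡ 189
202 = 128 + 64 + 8 + 2, so 47^202 ≡ 189·66·97·357 ≡ 277 (mod 463)
R · y^e mod p:
367^2 = 134689 ≡ 419
367^4 ≡ 419^2 = 175561 ≡ 84
367^8 ≡ 84^2 = 7056 ≡ 111
367^16 ≡ 111^2 = 12321 ≡ 283
367^32 ≡ 283^2 = 80089 ≡ 453
367^64 ≡ 453^2 = 205209 ≡ 100
367^128 ≡ 100^2 = 10000 ≡ 277
367^256 ≡ 277^2 = 76729 ≡ 334
343 = 256 + 64 + 16 + 4 + 2 + 1, so 367^343 ≡ 334·100·283·84·419·367 ≡ 356 (mod 463)
400·356 = 142400 ≡ 259 (mod 463)
277 ≠ 259; the check fails.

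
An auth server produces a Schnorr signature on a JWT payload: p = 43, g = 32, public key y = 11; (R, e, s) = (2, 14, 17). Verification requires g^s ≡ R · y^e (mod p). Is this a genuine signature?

genuine

g^s mod p:
32^17 mod 43 = 2
R · y^e mod p:
11^14 mod 43 = 1
2·1 = 2 ≡ 2 (mod 43)
2 ≡ 2 (mod 43); signature holds.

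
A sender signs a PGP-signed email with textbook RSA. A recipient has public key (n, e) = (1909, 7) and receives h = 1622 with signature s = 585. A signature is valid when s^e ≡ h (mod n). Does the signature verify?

Squares mod 1909: s^1≡585, s^2≡514, s^4≡754
7 = 4 + 2 + 1, so s^7 ≡ 754·514·585 ≡ 1693 (mod 1909)
The recovered value 1693 does not match the digest 1622.

does not verify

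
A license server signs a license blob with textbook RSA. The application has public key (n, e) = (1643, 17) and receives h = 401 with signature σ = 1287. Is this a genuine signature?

σ^2 ≡ 1287^2 = 1656369 ≡ 225
σ^4 ≡ 225^2 = 50625 ≡ 1335
σ^8 ≡ 1335^2 = 1782225 ≡ 1213
σ^16 ≡ 1213^2 = 1471369 ≡ 884
17 = 16 + 1, so σ^17 ≡ 884·1287 ≡ 752 (mod 1643)
σ^17 mod 1643 = 752, but h = 401.

forged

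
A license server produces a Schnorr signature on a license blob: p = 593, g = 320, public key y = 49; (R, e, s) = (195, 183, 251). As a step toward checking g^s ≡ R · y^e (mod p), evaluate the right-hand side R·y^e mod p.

90

49^2 = 2401 ≡ 29
49^4 ≡ 29^2 = 841 ≡ 248
49^8 ≡ 248^2 = 61504 ≡ 425
49^16 ≡ 425^2 = 180625 ≡ 353
49^32 ≡ 353^2 = 124609 ≡ 79
49^64 ≡ 79^2 = 6241 ≡ 311
49^128 ≡ 311^2 = 96721 ≡ 62
183 = 128 + 32 + 16 + 4 + 2 + 1, so 49^183 ≡ 62·79·353·248·29·49 ≡ 411 (mod 593)
R · y^e ≡ 195·411 = 80145 ≡ 90 (mod 593)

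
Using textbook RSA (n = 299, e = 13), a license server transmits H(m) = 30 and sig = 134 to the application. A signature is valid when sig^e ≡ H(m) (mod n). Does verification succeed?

sig^13 mod 299 = 30
30 = H(m), so the signature checks out.

passes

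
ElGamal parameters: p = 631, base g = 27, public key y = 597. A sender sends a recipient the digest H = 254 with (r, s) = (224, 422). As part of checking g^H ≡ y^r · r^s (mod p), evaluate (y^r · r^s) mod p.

597^2 = 356409 ≡ 525
597^4 ≡ 525^2 = 275625 ≡ 509
597^8 ≡ 509^2 = 259081 ≡ 371
597^16 ≡ 371^2 = 137641 ≡ 83
597^32 ≡ 83^2 = 6889 ≡ 579
597^64 ≡ 579^2 = 335241 ≡ 180
597^128 ≡ 180^2 = 32400 ≡ 219
224 = 128 + 64 + 32, so 597^224 ≡ 219·180·579 ≡ 279 (mod 631)
224^2 = 50176 ≡ 327
224^4 ≡ 327^2 = 106929 ≡ 290
224^8 ≡ 290^2 = 84100 ≡ 177
224^16 ≡ 177^2 = 31329 ≡ 410
224^32 ≡ 410^2 = 168100 ≡ 254
224^64 ≡ 254^2 = 64516 ≡ 154
224^128 ≡ 154^2 = 23716 ≡ 369
224^256 ≡ 369^2 = 136161 ≡ 496
422 = 256 + 128 + 32 + 4 + 2, so 224^422 ≡ 496·369·254·290·327 ≡ 327 (mod 631)
y^r · r^s ≡ 279·327 = 91233 ≡ 369 (mod 631)

369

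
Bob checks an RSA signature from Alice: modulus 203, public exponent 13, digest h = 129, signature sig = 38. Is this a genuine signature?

genuine

Squares mod 203: sig^1≡38, sig^2≡23, sig^4≡123, sig^8≡107
13 = 8 + 4 + 1, so sig^13 ≡ 107·123·38 ≡ 129 (mod 203)
129 = h, so the signature checks out.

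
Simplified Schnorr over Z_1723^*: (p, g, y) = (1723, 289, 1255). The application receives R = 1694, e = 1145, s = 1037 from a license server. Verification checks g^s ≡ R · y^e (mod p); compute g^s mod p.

1480

289^1037 mod 1723 = 1480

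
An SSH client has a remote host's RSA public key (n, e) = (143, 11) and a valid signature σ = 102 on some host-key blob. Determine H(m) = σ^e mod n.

Squares mod 143: σ^1≡102, σ^2≡108, σ^4≡81, σ^8≡126
11 = 8 + 2 + 1, so σ^11 ≡ 126·108·102 ≡ 58 (mod 143)

58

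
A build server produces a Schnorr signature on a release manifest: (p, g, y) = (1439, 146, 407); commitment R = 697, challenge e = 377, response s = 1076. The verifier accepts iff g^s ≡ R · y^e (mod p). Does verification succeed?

passes

g^s mod p:
146^2 = 21316 ≡ 1170
146^4 ≡ 1170^2 = 1368900 ≡ 411
146^8 ≡ 411^2 = 168921 ≡ 558
146^16 ≡ 558^2 = 311364 ≡ 540
146^32 ≡ 540^2 = 291600 ≡ 922
146^64 ≡ 922^2 = 850084 ≡ 1074
146^128 ≡ 1074^2 = 1153476 ≡ 837
146^256 ≡ 837^2 = 700569 ≡ 1215
146^512 ≡ 1215^2 = 1476225 ≡ 1250
146^1024 ≡ 1250^2 = 1562500 ≡ 1185
1076 = 1024 + 32 + 16 + 4, so 146^1076 ≡ 1185·922·540·411 ≡ 931 (mod 1439)
R · y^e mod p:
407^2 = 165649 ≡ 164
407^4 ≡ 164^2 = 26896 ≡ 994
407^8 ≡ 994^2 = 988036 ≡ 882
407^16 ≡ 882^2 = 777924 ≡ 864
407^32 ≡ 864^2 = 746496 ≡ 1094
407^64 ≡ 1094^2 = 1196836 ≡ 1027
407^128 ≡ 1027^2 = 1054729 ≡ 1381
407^256 ≡ 1381^2 = 1907161 ≡ 486
377 = 256 + 64 + 32 + 16 + 8 + 1, so 407^377 ≡ 486·1027·1094·864·882·407 ≡ 854 (mod 1439)
697·854 = 595238 ≡ 931 (mod 1439)
931 ≡ 931 (mod 1439); signature holds.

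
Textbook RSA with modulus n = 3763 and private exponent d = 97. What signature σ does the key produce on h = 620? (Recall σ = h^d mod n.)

1842

h^2 ≡ 620^2 = 384400 ≡ 574
h^4 ≡ 574^2 = 329476 ≡ 2095
h^8 ≡ 2095^2 = 4389025 ≡ 1367
h^16 ≡ 1367^2 = 1868689 ≡ 2241
h^32 ≡ 2241^2 = 5022081 ≡ 2239
h^64 ≡ 2239^2 = 5013121 ≡ 805
97 = 64 + 32 + 1, so h^97 ≡ 805·2239·620 ≡ 1842 (mod 3763)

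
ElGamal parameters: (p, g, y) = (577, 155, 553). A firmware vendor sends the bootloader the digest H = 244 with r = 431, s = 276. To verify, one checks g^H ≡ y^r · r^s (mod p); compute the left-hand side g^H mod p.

512

155^2 = 24025 ≡ 368
155^4 ≡ 368^2 = 135424 ≡ 406
155^8 ≡ 406^2 = 164836 ≡ 391
155^16 ≡ 391^2 = 152881 ≡ 553
155^32 ≡ 553^2 = 305809 ≡ 576
155^64 ≡ 576^2 = 331776 ≡ 1
155^128 ≡ 1^2 = 1
244 = 128 + 64 + 32 + 16 + 4, so 155^244 ≡ 1·1·576·553·406 ≡ 512 (mod 577)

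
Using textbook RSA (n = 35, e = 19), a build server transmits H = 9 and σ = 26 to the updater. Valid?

σ^2 ≡ 26^2 = 676 ≡ 11
σ^4 ≡ 11^2 = 121 ≡ 16
σ^8 ≡ 16^2 = 256 ≡ 11
σ^16 ≡ 11^2 = 121 ≡ 16
19 = 16 + 2 + 1, so σ^19 ≡ 16·11·26 ≡ 26 (mod 35)
σ^19 mod 35 = 26, but H = 9.

no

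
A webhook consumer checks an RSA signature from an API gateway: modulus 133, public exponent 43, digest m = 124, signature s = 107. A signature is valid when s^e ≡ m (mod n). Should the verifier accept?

Squares mod 133: s^1≡107, s^2≡11, s^4≡121, s^8≡11, s^16≡121, s^32≡11
43 = 32 + 8 + 2 + 1, so s^43 ≡ 11·11·11·107 ≡ 107 (mod 133)
107 ≠ 124, so verification fails.

reject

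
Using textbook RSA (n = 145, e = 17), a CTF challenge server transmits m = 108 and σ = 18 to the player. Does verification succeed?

fails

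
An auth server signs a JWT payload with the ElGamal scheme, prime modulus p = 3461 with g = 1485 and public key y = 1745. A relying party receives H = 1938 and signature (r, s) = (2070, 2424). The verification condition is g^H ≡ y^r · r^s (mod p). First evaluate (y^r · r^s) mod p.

1745^2 = 3045025 ≡ 2806
1745^4 ≡ 2806^2 = 7873636 ≡ 3322
1745^8 ≡ 3322^2 = 11035684 ≡ 2016
1745^16 ≡ 2016^2 = 4064256 ≡ 1042
1745^32 ≡ 1042^2 = 1085764 ≡ 2471
1745^64 ≡ 2471^2 = 6105841 ≡ 637
1745^128 ≡ 637^2 = 405769 ≡ 832
1745^256 ≡ 832^2 = 692224 ≡ 24
1745^512 ≡ 24^2 = 576
1745^1024 ≡ 576^2 = 331776 ≡ 2981
1745^2048 ≡ 2981^2 = 8886361 ≡ 1974
2070 = 2048 + 16 + 4 + 2, so 1745^2070 ≡ 1974·1042·3322·2806 ≡ 2158 (mod 3461)
2070^2 = 4284900 ≡ 182
2070^4 ≡ 182^2 = 33124 ≡ 1975
2070^8 ≡ 1975^2 = 3900625 ≡ 78
2070^16 ≡ 78^2 = 6084 ≡ 2623
2070^32 ≡ 2623^2 = 6880129 ≡ 3122
2070^64 ≡ 3122^2 = 9746884 ≡ 708
2070^128 ≡ 708^2 = 501264 ≡ 2880
2070^256 ≡ 2880^2 = 8294400 ≡ 1844
2070^512 ≡ 1844^2 = 3400336 ≡ 1634
2070^1024 ≡ 1634^2 = 2669956 ≡ 1525
2070^2048 ≡ 1525^2 = 2325625 ≡ 3294
2424 = 2048 + 256 + 64 + 32 + 16 + 8, so 2070^2424 ≡ 3294·1844·708·3122·2623·78 ≡ 3257 (mod 3461)
y^r · r^s ≡ 2158·3257 = 7028606 ≡ 2776 (mod 3461)

2776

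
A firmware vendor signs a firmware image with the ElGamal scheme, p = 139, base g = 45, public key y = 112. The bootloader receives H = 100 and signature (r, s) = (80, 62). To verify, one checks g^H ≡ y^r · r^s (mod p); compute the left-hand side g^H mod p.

57

45^2 = 2025 ≡ 79
45^4 ≡ 79^2 = 6241 ≡ 125
45^8 ≡ 125^2 = 15625 ≡ 57
45^16 ≡ 57^2 = 3249 ≡ 52
45^32 ≡ 52^2 = 2704 ≡ 63
45^64 ≡ 63^2 = 3969 ≡ 77
100 = 64 + 32 + 4, so 45^100 ≡ 77·63·125 ≡ 57 (mod 139)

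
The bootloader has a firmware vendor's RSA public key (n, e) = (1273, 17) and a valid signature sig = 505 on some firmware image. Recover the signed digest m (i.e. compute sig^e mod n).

sig^17 mod 1273 = 140

140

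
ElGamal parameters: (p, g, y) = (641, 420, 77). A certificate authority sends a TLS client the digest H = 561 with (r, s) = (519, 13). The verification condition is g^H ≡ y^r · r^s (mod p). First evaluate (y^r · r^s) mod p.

473

77^2 = 5929 ≡ 160
77^4 ≡ 160^2 = 25600 ≡ 601
77^8 ≡ 601^2 = 361201 ≡ 318
77^16 ≡ 318^2 = 101124 ≡ 487
77^32 ≡ 487^2 = 237169 ≡ 640
77^64 ≡ 640^2 = 409600 ≡ 1
77^128 ≡ 1^2 = 1
77^256 ≡ 1^2 = 1
77^512 ≡ 1^2 = 1
519 = 512 + 4 + 2 + 1, so 77^519 ≡ 1·601·160·77 ≡ 129 (mod 641)
519^2 = 269361 ≡ 141
519^4 ≡ 141^2 = 19881 ≡ 10
519^8 ≡ 10^2 = 100
13 = 8 + 4 + 1, so 519^13 ≡ 100·10·519 ≡ 431 (mod 641)
y^r · r^s ≡ 129·431 = 55599 ≡ 473 (mod 641)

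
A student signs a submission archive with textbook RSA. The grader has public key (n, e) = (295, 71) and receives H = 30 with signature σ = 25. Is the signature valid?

Squares mod 295: σ^1≡25, σ^2≡35, σ^4≡45, σ^8≡255, σ^16≡125, σ^32≡285, σ^64≡100
71 = 64 + 4 + 2 + 1, so σ^71 ≡ 100·45·35·25 ≡ 135 (mod 295)
The recovered value 135 does not match the digest 30.

invalid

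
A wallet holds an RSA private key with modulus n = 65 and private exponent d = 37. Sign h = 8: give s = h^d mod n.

8

Squares mod 65: h^1≡8, h^2≡64, h^4≡1, h^8≡1, h^16≡1, h^32≡1
37 = 32 + 4 + 1, so h^37 ≡ 1·1·8 ≡ 8 (mod 65)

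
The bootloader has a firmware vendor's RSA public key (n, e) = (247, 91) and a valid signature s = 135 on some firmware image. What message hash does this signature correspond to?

s^91 mod 247 = 21

21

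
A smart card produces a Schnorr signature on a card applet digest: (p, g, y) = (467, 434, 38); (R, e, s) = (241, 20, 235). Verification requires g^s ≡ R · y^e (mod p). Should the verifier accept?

reject

g^s mod p:
Squares mod 467: 434^1≡434, 434^2≡155, 434^4≡208, 434^8≡300, 434^16≡336, 434^32≡349, 434^64≡381, 434^128≡391
235 = 128 + 64 + 32 + 8 + 2 + 1, so 434^235 ≡ 391·381·349·300·155·434 ≡ 155 (mod 467)
R · y^e mod p:
Squares mod 467: 38^1≡38, 38^2≡43, 38^4≡448, 38^8≡361, 38^16≡28
20 = 16 + 4, so 38^20 ≡ 28·448 ≡ 402 (mod 467)
241·402 = 96882 ≡ 213 (mod 467)
155 ≠ 213; the check fails.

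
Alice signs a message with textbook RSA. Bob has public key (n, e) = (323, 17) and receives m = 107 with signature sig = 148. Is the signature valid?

invalid

sig^17 mod 323 = 318
318 ≠ 107, so verification fails.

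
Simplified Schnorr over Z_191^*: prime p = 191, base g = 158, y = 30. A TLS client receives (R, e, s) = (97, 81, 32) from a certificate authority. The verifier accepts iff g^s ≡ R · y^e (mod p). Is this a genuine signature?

g^s mod p:
158^32 mod 191 = 65
R · y^e mod p:
30^81 mod 191 = 25
97·25 = 2425 ≡ 133 (mod 191)
65 ≠ 133; the check fails.

forged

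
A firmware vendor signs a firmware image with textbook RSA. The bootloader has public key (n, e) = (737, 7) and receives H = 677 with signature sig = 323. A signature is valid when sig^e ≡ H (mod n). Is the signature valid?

invalid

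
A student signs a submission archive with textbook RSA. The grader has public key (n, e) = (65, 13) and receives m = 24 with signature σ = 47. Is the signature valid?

invalid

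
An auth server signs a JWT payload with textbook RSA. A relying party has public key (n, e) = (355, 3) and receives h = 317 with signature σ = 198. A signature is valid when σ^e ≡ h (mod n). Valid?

Squares mod 355: σ^1≡198, σ^2≡154
3 = 2 + 1, so σ^3 ≡ 154·198 ≡ 317 (mod 355)
σ^3 mod 355 = 317 matches h.

yes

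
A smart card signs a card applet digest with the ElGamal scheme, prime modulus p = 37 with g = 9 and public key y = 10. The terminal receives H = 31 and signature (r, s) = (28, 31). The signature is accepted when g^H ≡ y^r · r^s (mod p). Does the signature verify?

Left side g^H mod p:
9^31 mod 37 = 12
Right side y^r · r^s mod p:
10^28 mod 37 = 10
28^31 mod 37 = 25
10·25 = 250 ≡ 28 (mod 37)
12 ≠ 28, so verification fails.

does not verify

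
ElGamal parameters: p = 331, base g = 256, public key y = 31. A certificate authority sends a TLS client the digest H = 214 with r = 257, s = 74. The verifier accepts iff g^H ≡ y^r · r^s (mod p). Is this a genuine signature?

Left side g^H mod p:
256^2 = 65536 ≡ 329
256^4 ≡ 329^2 = 108241 ≡ 4
256^8 ≡ 4^2 = 16
256^16 ≡ 16^2 = 256
256^32 ≡ 256^2 = 65536 ≡ 329
256^64 ≡ 329^2 = 108241 ≡ 4
256^128 ≡ 4^2 = 16
214 = 128 + 64 + 16 + 4 + 2, so 256^214 ≡ 16·4·256·4·329 ≡ 4 (mod 331)
Right side y^r · r^s mod p:
31^2 = 961 ≡ 299
31^4 ≡ 299^2 = 89401 ≡ 31
31^8 ≡ 31^2 = 961 ≡ 299
31^16 ≡ 299^2 = 89401 ≡ 31
31^32 ≡ 31^2 = 961 ≡ 299
31^64 ≡ 299^2 = 89401 ≡ 31
31^128 ≡ 31^2 = 961 ≡ 299
31^256 ≡ 299^2 = 89401 ≡ 31
257 = 256 + 1, so 31^257 ≡ 31·31 ≡ 299 (mod 331)
257^2 = 66049 ≡ 180
257^4 ≡ 180^2 = 32400 ≡ 293
257^8 ≡ 293^2 = 85849 ≡ 120
257^16 ≡ 120^2 = 14400 ≡ 167
257^32 ≡ 167^2 = 27889 ≡ 85
257^64 ≡ 85^2 = 7225 ≡ 274
74 = 64 + 8 + 2, so 257^74 ≡ 274·120·180 ≡ 120 (mod 331)
299·120 = 35880 ≡ 132 (mod 331)
4 ≠ 132, so verification fails.

forged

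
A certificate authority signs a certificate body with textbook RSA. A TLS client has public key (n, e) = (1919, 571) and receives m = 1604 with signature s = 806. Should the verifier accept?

accept

s^2 ≡ 806^2 = 649636 ≡ 1014
s^4 ≡ 1014^2 = 1028196 ≡ 1531
s^8 ≡ 1531^2 = 2343961 ≡ 862
s^16 ≡ 862^2 = 743044 ≡ 391
s^32 ≡ 391^2 = 152881 ≡ 1280
s^64 ≡ 1280^2 = 1638400 ≡ 1493
s^128 ≡ 1493^2 = 2229049 ≡ 1090
s^256 ≡ 1090^2 = 1188100 ≡ 239
s^512 ≡ 239^2 = 57121 ≡ 1470
571 = 512 + 32 + 16 + 8 + 2 + 1, so s^571 ≡ 1470·1280·391·862·1014·806 ≡ 1604 (mod 1919)
s^571 mod 1919 = 1604 matches m.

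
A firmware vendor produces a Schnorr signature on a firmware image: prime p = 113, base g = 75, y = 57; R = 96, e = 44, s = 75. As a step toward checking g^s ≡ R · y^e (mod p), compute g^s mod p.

89

75^2 = 5625 ≡ 88
75^4 ≡ 88^2 = 7744 ≡ 60
75^8 ≡ 60^2 = 3600 ≡ 97
75^16 ≡ 97^2 = 9409 ≡ 30
75^32 ≡ 30^2 = 900 ≡ 109
75^64 ≡ 109^2 = 11881 ≡ 16
75 = 64 + 8 + 2 + 1, so 75^75 ≡ 16·97·88·75 ≡ 89 (mod 113)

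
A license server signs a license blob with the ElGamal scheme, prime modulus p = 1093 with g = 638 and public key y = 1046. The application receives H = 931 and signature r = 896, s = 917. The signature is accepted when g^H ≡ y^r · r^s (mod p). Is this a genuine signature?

Left side g^H mod p:
638^2 = 407044 ≡ 448
638^4 ≡ 448^2 = 200704 ≡ 685
638^8 ≡ 685^2 = 469225 ≡ 328
638^16 ≡ 328^2 = 107584 ≡ 470
638^32 ≡ 470^2 = 220900 ≡ 114
638^64 ≡ 114^2 = 12996 ≡ 973
638^128 ≡ 973^2 = 946729 ≡ 191
638^256 ≡ 191^2 = 36481 ≡ 412
638^512 ≡ 412^2 = 169744 ≡ 329
931 = 512 + 256 + 128 + 32 + 2 + 1, so 638^931 ≡ 329·412·191·114·448·638 ≡ 366 (mod 1093)
Right side y^r · r^s mod p:
1046^2 = 1094116 ≡ 23
1046^4 ≡ 23^2 = 529
1046^8 ≡ 529^2 = 279841 ≡ 33
1046^16 ≡ 33^2 = 1089
1046^32 ≡ 1089^2 = 1185921 ≡ 16
1046^64 ≡ 16^2 = 256
1046^128 ≡ 256^2 = 65536 ≡ 1049
1046^256 ≡ 1049^2 = 1100401 ≡ 843
1046^512 ≡ 843^2 = 710649 ≡ 199
896 = 512 + 256 + 128, so 1046^896 ≡ 199·843·1049 ≡ 814 (mod 1093)
896^2 = 802816 ≡ 554
896^4 ≡ 554^2 = 306916 ≡ 876
896^8 ≡ 876^2 = 767376 ≡ 90
896^16 ≡ 90^2 = 8100 ≡ 449
896^32 ≡ 449^2 = 201601 ≡ 489
896^64 ≡ 489^2 = 239121 ≡ 847
896^128 ≡ 847^2 = 717409 ≡ 401
896^256 ≡ 401^2 = 160801 ≡ 130
896^512 ≡ 130^2 = 16900 ≡ 505
917 = 512 + 256 + 128 + 16 + 4 + 1, so 896^917 ≡ 505·130·401·449·876·896 ≡ 269 (mod 1093)
814·269 = 218966 ≡ 366 (mod 1093)
366 ≡ 366 (mod 1093), so the signature is genuine.

genuine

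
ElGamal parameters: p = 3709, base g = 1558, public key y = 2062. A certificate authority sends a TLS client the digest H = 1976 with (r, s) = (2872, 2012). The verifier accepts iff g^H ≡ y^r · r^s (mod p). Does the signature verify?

Left side g^H mod p:
1558^2 = 2427364 ≡ 1678
1558^4 ≡ 1678^2 = 2815684 ≡ 553
1558^8 ≡ 553^2 = 305809 ≡ 1671
1558^16 ≡ 1671^2 = 2792241 ≡ 3073
1558^32 ≡ 3073^2 = 9443329 ≡ 215
1558^64 ≡ 215^2 = 46225 ≡ 1717
1558^128 ≡ 1717^2 = 2948089 ≡ 3143
1558^256 ≡ 3143^2 = 9878449 ≡ 1382
1558^512 ≡ 1382^2 = 1909924 ≡ 3498
1558^1024 ≡ 3498^2 = 12236004 ≡ 13
1976 = 1024 + 512 + 256 + 128 + 32 + 16 + 8, so 1558^1976 ≡ 13·3498·1382·3143·215·3073·1671 ≡ 921 (mod 3709)
Right side y^r · r^s mod p:
2062^2 = 4251844 ≡ 1330
2062^4 ≡ 1330^2 = 1768900 ≡ 3416
2062^8 ≡ 3416^2 = 11669056 ≡ 542
2062^16 ≡ 542^2 = 293764 ≡ 753
2062^32 ≡ 753^2 = 567009 ≡ 3241
2062^64 ≡ 3241^2 = 10504081 ≡ 193
2062^128 ≡ 193^2 = 37249 ≡ 159
2062^256 ≡ 159^2 = 25281 ≡ 3027
2062^512 ≡ 3027^2 = 9162729 ≡ 1499
2062^1024 ≡ 1499^2 = 2247001 ≡ 3056
2062^2048 ≡ 3056^2 = 9339136 ≡ 3583
2872 = 2048 + 512 + 256 + 32 + 16 + 8, so 2062^2872 ≡ 3583·1499·3027·3241·753·542 ≡ 3530 (mod 3709)
2872^2 = 8248384 ≡ 3277
2872^4 ≡ 3277^2 = 10738729 ≡ 1174
2872^8 ≡ 1174^2 = 1378276 ≡ 2237
2872^16 ≡ 2237^2 = 5004169 ≡ 728
2872^32 ≡ 728^2 = 529984 ≡ 3306
2872^64 ≡ 3306^2 = 10929636 ≡ 2922
2872^128 ≡ 2922^2 = 8538084 ≡ 3675
2872^256 ≡ 3675^2 = 13505625 ≡ 1156
2872^512 ≡ 1156^2 = 1336336 ≡ 1096
2872^1024 ≡ 1096^2 = 1201216 ≡ 3209
2012 = 1024 + 512 + 256 + 128 + 64 + 16 + 8 + 4, so 2872^2012 ≡ 3209·1096·1156·3675·2922·728·2237·1174 ≡ 3248 (mod 3709)
3530·3248 = 11465440 ≡ 921 (mod 3709)
921 ≡ 921 (mod 3709), so the signature is genuine.

verifies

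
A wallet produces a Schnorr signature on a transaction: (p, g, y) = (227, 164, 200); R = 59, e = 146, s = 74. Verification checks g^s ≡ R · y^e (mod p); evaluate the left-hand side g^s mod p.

Squares mod 227: 164^1≡164, 164^2≡110, 164^4≡69, 164^8≡221, 164^16≡36, 164^32≡161, 164^64≡43
74 = 64 + 8 + 2, so 164^74 ≡ 43·221·110 ≡ 222 (mod 227)

222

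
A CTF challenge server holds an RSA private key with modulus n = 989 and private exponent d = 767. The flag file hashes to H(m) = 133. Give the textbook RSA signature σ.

729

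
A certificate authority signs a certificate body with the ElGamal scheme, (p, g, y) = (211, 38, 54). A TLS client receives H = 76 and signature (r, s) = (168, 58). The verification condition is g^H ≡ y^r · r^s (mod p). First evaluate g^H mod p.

117

Squares mod 211: 38^1≡38, 38^2≡178, 38^4≡34, 38^8≡101, 38^16≡73, 38^32≡54, 38^64≡173
76 = 64 + 8 + 4, so 38^76 ≡ 173·101·34 ≡ 117 (mod 211)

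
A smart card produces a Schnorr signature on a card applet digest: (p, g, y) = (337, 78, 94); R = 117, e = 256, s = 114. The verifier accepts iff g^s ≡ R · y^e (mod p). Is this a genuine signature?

genuine

g^s mod p:
Squares mod 337: 78^1≡78, 78^2≡18, 78^4≡324, 78^8≡169, 78^16≡253, 78^32≡316, 78^64≡104
114 = 64 + 32 + 16 + 2, so 78^114 ≡ 104·316·253·18 ≡ 282 (mod 337)
R · y^e mod p:
Squares mod 337: 94^1≡94, 94^2≡74, 94^4≡84, 94^8≡316, 94^16≡104, 94^32≡32, 94^64≡13, 94^128≡169, 94^256≡253
94^256 ≡ 253 (mod 337)
117·253 = 29601 ≡ 282 (mod 337)
282 ≡ 282 (mod 337); signature holds.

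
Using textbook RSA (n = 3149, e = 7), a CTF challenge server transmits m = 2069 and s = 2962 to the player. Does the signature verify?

Squares mod 3149: s^1≡2962, s^2≡330, s^4≡1834
7 = 4 + 2 + 1, so s^7 ≡ 1834·330·2962 ≡ 2069 (mod 3149)
Since 2069 equals the digest 2069, verification succeeds.

verifies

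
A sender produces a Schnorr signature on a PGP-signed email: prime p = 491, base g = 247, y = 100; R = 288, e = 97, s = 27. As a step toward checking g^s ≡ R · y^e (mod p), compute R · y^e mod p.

311

100^97 mod 491 = 429
R · y^e ≡ 288·429 = 123552 ≡ 311 (mod 491)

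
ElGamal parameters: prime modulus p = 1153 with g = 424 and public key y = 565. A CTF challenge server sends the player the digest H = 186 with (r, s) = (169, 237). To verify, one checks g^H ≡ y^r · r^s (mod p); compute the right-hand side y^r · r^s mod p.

67

Squares mod 1153: 565^1≡565, 565^2≡997, 565^4≡123, 565^8≡140, 565^16≡1152, 565^32≡1, 565^64≡1, 565^128≡1
169 = 128 + 32 + 8 + 1, so 565^169 ≡ 1·1·140·565 ≡ 696 (mod 1153)
Squares mod 1153: 169^1≡169, 169^2≡889, 169^4≡516, 169^8≡1066, 169^16≡651, 169^32≡650, 169^64≡502, 169^128≡650
237 = 128 + 64 + 32 + 8 + 4 + 1, so 169^237 ≡ 650·502·650·1066·516·169 ≡ 565 (mod 1153)
y^r · r^s ≡ 696·565 = 393240 ≡ 67 (mod 1153)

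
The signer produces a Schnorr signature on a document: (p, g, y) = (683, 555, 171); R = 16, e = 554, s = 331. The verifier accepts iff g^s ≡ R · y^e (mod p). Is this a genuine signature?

g^s mod p:
555^2 = 308025 ≡ 675
555^4 ≡ 675^2 = 455625 ≡ 64
555^8 ≡ 64^2 = 4096 ≡ 681
555^16 ≡ 681^2 = 463761 ≡ 4
555^32 ≡ 4^2 = 16
555^64 ≡ 16^2 = 256
555^128 ≡ 256^2 = 65536 ≡ 651
555^256 ≡ 651^2 = 423801 ≡ 341
331 = 256 + 64 + 8 + 2 + 1, so 555^331 ≡ 341·256·681·675·555 ≡ 555 (mod 683)
R · y^e mod p:
171^2 = 29241 ≡ 555
171^4 ≡ 555^2 = 308025 ≡ 675
171^8 ≡ 675^2 = 455625 ≡ 64
171^16 ≡ 64^2 = 4096 ≡ 681
171^32 ≡ 681^2 = 463761 ≡ 4
171^64 ≡ 4^2 = 16
171^128 ≡ 16^2 = 256
171^256 ≡ 256^2 = 65536 ≡ 651
171^512 ≡ 651^2 = 423801 ≡ 341
554 = 512 + 32 + 8 + 2, so 171^554 ≡ 341·4·64·555 ≡ 675 (mod 683)
16·675 = 10800 ≡ 555 (mod 683)
555 ≡ 555 (mod 683); signature holds.

genuine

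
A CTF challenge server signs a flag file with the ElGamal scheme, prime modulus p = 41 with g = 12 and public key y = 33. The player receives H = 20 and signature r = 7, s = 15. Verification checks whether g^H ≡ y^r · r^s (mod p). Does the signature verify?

Left side g^H mod p:
12^2 = 144 ≡ 21
12^4 ≡ 21^2 = 441 ≡ 31
12^8 ≡ 31^2 = 961 ≡ 18
12^16 ≡ 18^2 = 324 ≡ 37
20 = 16 + 4, so 12^20 ≡ 37·31 ≡ 40 (mod 41)
Right side y^r · r^s mod p:
33^2 = 1089 ≡ 23
33^4 ≡ 23^2 = 529 ≡ 37
7 = 4 + 2 + 1, so 33^7 ≡ 37·23·33 ≡ 39 (mod 41)
7^2 = 49 ≡ 8
7^4 ≡ 8^2 = 64 ≡ 23
7^8 ≡ 23^2 = 529 ≡ 37
15 = 8 + 4 + 2 + 1, so 7^15 ≡ 37·23·8·7 ≡ 14 (mod 41)
39·14 = 546 ≡ 13 (mod 41)
40 ≠ 13, so verification fails.

does not verify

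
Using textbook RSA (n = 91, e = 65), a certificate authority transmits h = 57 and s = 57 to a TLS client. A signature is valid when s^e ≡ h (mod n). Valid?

yes

s^2 ≡ 57^2 = 3249 ≡ 64
s^4 ≡ 64^2 = 4096 ≡ 1
s^8 ≡ 1^2 = 1
s^16 ≡ 1^2 = 1
s^32 ≡ 1^2 = 1
s^64 ≡ 1^2 = 1
65 = 64 + 1, so s^65 ≡ 1·57 ≡ 57 (mod 91)
57 = h, so the signature checks out.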